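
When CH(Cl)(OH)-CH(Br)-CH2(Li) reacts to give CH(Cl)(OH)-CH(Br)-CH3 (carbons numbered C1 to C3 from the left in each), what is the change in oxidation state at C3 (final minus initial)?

Before: C3 has 1 bond to C, 2 bonds to H, 1 bond to Li → oxidation state -3.
After: C3 has 1 bond to C, 3 bonds to H → oxidation state -3.
Δ = -3 − (-3) = 0, so no net redox change at C3.

0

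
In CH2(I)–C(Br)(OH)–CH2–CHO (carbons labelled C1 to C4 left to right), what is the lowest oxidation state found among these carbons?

Count +1 for every bond to an atom more electronegative than carbon and −1 for every bond to one less electronegative; C–C bonds are 0. Tallying each carbon:
C1: 1C, 2H, 1I → 0 − 2 + 1 = -1
C2: 2C, 1O, 1Br → 0 + 1 + 1 = +2
C3: 2C, 2H → 0 − 2 = -2
C4: 1C, 1H, 2O → 0 − 1 + 2 = +1
The lowest value is -2.

-2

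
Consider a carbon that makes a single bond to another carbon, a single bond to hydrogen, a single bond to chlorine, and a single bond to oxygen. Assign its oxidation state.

+1

The carbon has one bond to C (0), one bond to O (+1), one bond to Cl (+1), one bond to H (-1).
Oxidation state = 0 + 1 + 1 − 1 = +1.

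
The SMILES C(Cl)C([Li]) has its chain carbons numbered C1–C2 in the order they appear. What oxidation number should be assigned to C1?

Assign +1 per bond to O/N/halogen, −1 per bond to H or an electropositive element, and 0 per bond to carbon.
C1 has one bond to C (0), one bond to Cl (+1), one bond to H (-1), one bond to H (-1).
Oxidation state = 0 + 1 − 1 − 1 = -1.

-1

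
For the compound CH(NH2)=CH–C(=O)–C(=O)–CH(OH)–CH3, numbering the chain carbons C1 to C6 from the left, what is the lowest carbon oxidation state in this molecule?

-3

Tallying each carbon's bonds:
C1: 2C, 1H, 1N → 0 − 1 + 1 = 0
C2: 3C, 1H → 0 − 1 = -1
C3: 2C, 2O → 0 + 2 = +2
C4: 2C, 2O → 0 + 2 = +2
C5: 2C, 1H, 1O → 0 − 1 + 1 = 0
C6: 1C, 3H → 0 − 3 = -3
The lowest value is -3.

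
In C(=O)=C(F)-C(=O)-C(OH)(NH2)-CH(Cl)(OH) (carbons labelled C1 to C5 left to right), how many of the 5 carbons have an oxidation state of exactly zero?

Tallying each carbon's bonds:
C1: 2C, 2O → 0 + 2 = +2
C2: 3C, 1F → 0 + 1 = +1
C3: 2C, 2O → 0 + 2 = +2
C4: 2C, 1O, 1N → 0 + 1 + 1 = +2
C5: 1C, 1H, 1O, 1Cl → 0 − 1 + 1 + 1 = +1
0 carbons meet the condition.

0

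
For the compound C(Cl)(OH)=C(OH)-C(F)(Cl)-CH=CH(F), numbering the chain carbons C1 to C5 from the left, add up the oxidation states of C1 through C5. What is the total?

Tallying each carbon's bonds:
C1: 2C, 1O, 1Cl → 0 + 1 + 1 = +2
C2: 3C, 1O → 0 + 1 = +1
C3: 2C, 1F, 1Cl → 0 + 1 + 1 = +2
C4: 3C, 1H → 0 − 1 = -1
C5: 2C, 1H, 1F → 0 − 1 + 1 = 0
Sum = +2 + 1 + 2 − 1 + 0 = +4.

+4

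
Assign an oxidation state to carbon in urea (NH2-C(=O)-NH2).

+4

Each bond to a more electronegative atom (O, N, halogen) counts +1, each bond to a less electronegative atom (H, metal, B, Si) counts −1, and each C–C bond counts 0.
The carbon has one bond to N (+1), a double bond to O (2×+1 = +2), one bond to N (+1).
Oxidation state = +1 + 2 + 1 = +4.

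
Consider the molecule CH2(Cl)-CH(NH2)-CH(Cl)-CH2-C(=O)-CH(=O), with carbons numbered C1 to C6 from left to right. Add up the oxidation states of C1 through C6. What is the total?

Count +1 for every bond to an atom more electronegative than carbon and −1 for every bond to one less electronegative; C–C bonds are 0. Tallying each carbon:
C1: 1C, 2H, 1Cl → 0 − 2 + 1 = -1
C2: 2C, 1H, 1N → 0 − 1 + 1 = 0
C3: 2C, 1H, 1Cl → 0 − 1 + 1 = 0
C4: 2C, 2H → 0 − 2 = -2
C5: 2C, 2O → 0 + 2 = +2
C6: 1C, 1H, 2O → 0 − 1 + 2 = +1
Sum = -1 + 0 + 0 − 2 + 2 + 1 = 0.

0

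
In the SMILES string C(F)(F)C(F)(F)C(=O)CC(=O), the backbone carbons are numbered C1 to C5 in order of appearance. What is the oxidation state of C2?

Assign +1 per bond to O/N/halogen, −1 per bond to H or an electropositive element, and 0 per bond to carbon.
C2 has one bond to C (0), one bond to C (0), one bond to F (+1), one bond to F (+1).
Oxidation state = 0 + 0 + 1 + 1 = +2.

+2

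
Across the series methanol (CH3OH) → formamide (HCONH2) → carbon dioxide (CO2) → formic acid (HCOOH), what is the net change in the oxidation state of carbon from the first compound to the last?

+4

Carbon oxidation states along the series — methanol: -2, formamide: +2, carbon dioxide: +4, formic acid: +2.
Net change = +2 − (-2) = +4.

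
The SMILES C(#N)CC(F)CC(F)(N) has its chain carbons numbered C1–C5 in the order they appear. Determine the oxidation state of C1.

+3

C1 has one bond to C (0), a triple bond to N (3×+1 = +3).
Oxidation state = 0 + 3 = +3.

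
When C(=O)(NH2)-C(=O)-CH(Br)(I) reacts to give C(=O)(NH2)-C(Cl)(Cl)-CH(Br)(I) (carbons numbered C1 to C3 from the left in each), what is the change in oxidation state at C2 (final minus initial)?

Before: C2 has 2 bonds to C, 2 bonds to O → oxidation state +2.
After: C2 has 2 bonds to C, 2 bonds to Cl → oxidation state +2.
Δ = +2 − (+2) = 0, so no net redox change at C2.

0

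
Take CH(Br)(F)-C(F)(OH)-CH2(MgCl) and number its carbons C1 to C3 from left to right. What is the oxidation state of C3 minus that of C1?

C3: 1C, 2H, 1Mg → 0 − 2 − 1 = -3
C1: 1C, 1H, 1F, 1Br → 0 − 1 + 1 + 1 = +1
Difference: -3 − (+1) = -4.

-4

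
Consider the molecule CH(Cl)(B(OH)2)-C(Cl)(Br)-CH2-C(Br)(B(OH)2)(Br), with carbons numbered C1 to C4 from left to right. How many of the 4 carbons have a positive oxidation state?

Bonds to more-electronegative neighbours contribute +1 each, bonds to H or metals contribute −1 each, and C–C bonds contribute 0. Tallying each carbon:
C1: 1C, 1H, 1Cl, 1B → 0 − 1 + 1 − 1 = -1
C2: 2C, 1Cl, 1Br → 0 + 1 + 1 = +2
C3: 2C, 2H → 0 − 2 = -2
C4: 1C, 2Br, 1B → 0 + 2 − 1 = +1
2 carbons (C2, C4) meet the condition.

2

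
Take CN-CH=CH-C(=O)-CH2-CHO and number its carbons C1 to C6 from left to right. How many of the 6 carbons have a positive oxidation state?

3

Each bond to a more electronegative atom (O, N, halogen) counts +1, each bond to a less electronegative atom (H, metal, B, Si) counts −1, and each C–C bond counts 0. Tallying each carbon:
C1: 1C, 3N → 0 + 3 = +3
C2: 3C, 1H → 0 − 1 = -1
C3: 3C, 1H → 0 − 1 = -1
C4: 2C, 2O → 0 + 2 = +2
C5: 2C, 2H → 0 − 2 = -2
C6: 1C, 1H, 2O → 0 − 1 + 2 = +1
3 carbons (C1, C4, C6) meet the condition.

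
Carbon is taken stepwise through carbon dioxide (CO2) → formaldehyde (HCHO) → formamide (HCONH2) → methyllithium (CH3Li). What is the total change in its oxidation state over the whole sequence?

-8

Carbon oxidation states along the series — carbon dioxide: +4, formaldehyde: 0, formamide: +2, methyllithium: -4.
Net change = -4 − (+4) = -8.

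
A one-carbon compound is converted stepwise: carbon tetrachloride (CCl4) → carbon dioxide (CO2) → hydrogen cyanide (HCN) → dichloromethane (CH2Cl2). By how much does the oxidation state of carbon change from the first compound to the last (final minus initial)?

Carbon oxidation states along the series — carbon tetrachloride: +4, carbon dioxide: +4, hydrogen cyanide: +2, dichloromethane: 0.
Net change = 0 − (+4) = -4.

-4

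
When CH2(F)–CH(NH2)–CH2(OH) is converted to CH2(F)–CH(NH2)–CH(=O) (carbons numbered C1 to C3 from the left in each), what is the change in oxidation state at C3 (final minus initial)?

+2

Before: C3 has 1 bond to C, 2 bonds to H, 1 bond to O → oxidation state -1.
After: C3 has 1 bond to C, 1 bond to H, 2 bonds to O → oxidation state +1.
Δ = +1 − (-1) = +2, so this is an oxidation at C3.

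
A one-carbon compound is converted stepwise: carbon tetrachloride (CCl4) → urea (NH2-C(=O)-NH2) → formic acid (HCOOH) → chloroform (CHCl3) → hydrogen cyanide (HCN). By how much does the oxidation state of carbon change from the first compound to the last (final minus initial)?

Carbon oxidation states along the series — carbon tetrachloride: +4, urea: +4, formic acid: +2, chloroform: +2, hydrogen cyanide: +2.
Net change = +2 − (+4) = -2.

-2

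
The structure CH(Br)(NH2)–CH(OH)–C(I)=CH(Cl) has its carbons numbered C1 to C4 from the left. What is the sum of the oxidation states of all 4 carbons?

Each bond to a more electronegative atom (O, N, halogen) counts +1, each bond to a less electronegative atom (H, metal, B, Si) counts −1, and each C–C bond counts 0. Tallying each carbon:
C1: 1C, 1H, 1N, 1Br → 0 − 1 + 1 + 1 = +1
C2: 2C, 1H, 1O → 0 − 1 + 1 = 0
C3: 3C, 1I → 0 + 1 = +1
C4: 2C, 1H, 1Cl → 0 − 1 + 1 = 0
Sum = +1 + 0 + 1 + 0 = +2.

+2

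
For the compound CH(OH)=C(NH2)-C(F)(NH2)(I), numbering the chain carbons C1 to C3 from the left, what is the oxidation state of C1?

0

Bonds to more-electronegative neighbours contribute +1 each, bonds to H or metals contribute −1 each, and C–C bonds contribute 0.
C1 has a double bond to C (2×0 = 0), one bond to O (+1), one bond to H (-1).
Oxidation state = 0 + 1 − 1 = 0.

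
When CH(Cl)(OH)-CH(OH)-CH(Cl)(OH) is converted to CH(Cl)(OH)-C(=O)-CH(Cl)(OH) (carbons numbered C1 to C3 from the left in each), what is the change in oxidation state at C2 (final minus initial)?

Before: C2 has 2 bonds to C, 1 bond to H, 1 bond to O → oxidation state 0.
After: C2 has 2 bonds to C, 2 bonds to O → oxidation state +2.
Δ = +2 − (0) = +2, so this is an oxidation at C2.

+2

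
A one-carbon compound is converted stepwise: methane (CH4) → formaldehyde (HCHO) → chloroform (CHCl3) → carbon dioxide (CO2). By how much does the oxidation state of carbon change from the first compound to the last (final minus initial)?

Carbon oxidation states along the series — methane: -4, formaldehyde: 0, chloroform: +2, carbon dioxide: +4.
Net change = +4 − (-4) = +8.

+8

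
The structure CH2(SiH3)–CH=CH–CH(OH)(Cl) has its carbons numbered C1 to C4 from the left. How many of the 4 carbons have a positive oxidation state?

1

Tallying each carbon's bonds:
C1: 1C, 2H, 1Si → 0 − 2 − 1 = -3
C2: 3C, 1H → 0 − 1 = -1
C3: 3C, 1H → 0 − 1 = -1
C4: 1C, 1H, 1O, 1Cl → 0 − 1 + 1 + 1 = +1
1 carbon (C4) meets the condition.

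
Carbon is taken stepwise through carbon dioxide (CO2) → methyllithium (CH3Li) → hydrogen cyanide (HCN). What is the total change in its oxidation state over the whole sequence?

Carbon oxidation states along the series — carbon dioxide: +4, methyllithium: -4, hydrogen cyanide: +2.
Net change = +2 − (+4) = -2.

-2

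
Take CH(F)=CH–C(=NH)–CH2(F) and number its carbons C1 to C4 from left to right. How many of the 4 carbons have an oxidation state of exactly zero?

Tallying each carbon's bonds:
C1: 2C, 1H, 1F → 0 − 1 + 1 = 0
C2: 3C, 1H → 0 − 1 = -1
C3: 2C, 2N → 0 + 2 = +2
C4: 1C, 2H, 1F → 0 − 2 + 1 = -1
1 carbon (C1) meets the condition.

1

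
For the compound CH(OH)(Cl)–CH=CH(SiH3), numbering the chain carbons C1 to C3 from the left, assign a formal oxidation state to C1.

+1

Assign +1 per bond to O/N/halogen, −1 per bond to H or an electropositive element, and 0 per bond to carbon.
C1 has one bond to C (0), one bond to H (-1), one bond to O (+1), one bond to Cl (+1).
Oxidation state = 0 − 1 + 1 + 1 = +1.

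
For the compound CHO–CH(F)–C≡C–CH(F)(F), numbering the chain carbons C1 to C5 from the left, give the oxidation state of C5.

+1

Count +1 for every bond to an atom more electronegative than carbon and −1 for every bond to one less electronegative; C–C bonds are 0.
C5 has one bond to C (0), one bond to H (-1), one bond to F (+1), one bond to F (+1).
Oxidation state = 0 − 1 + 1 + 1 = +1.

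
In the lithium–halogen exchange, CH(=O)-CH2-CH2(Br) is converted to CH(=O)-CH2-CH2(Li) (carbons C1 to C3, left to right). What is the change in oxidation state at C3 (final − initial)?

-2

Before: C3 has 1 bond to C, 2 bonds to H, 1 bond to Br → oxidation state -1.
After: C3 has 1 bond to C, 2 bonds to H, 1 bond to Li → oxidation state -3.
Δ = -3 − (-1) = -2, so this is a reduction at C3.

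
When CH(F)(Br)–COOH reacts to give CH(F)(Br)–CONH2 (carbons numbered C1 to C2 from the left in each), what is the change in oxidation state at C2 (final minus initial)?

Before: C2 has 1 bond to C, 3 bonds to O → oxidation state +3.
After: C2 has 1 bond to C, 2 bonds to O, 1 bond to N → oxidation state +3.
Δ = +3 − (+3) = 0, so no net redox change at C2.

0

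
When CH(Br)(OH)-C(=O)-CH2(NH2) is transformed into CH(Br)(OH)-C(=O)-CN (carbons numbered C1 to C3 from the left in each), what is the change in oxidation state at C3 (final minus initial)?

+4

Before: C3 has 1 bond to C, 2 bonds to H, 1 bond to N → oxidation state -1.
After: C3 has 1 bond to C, 3 bonds to N → oxidation state +3.
Δ = +3 − (-1) = +4, so this is an oxidation at C3.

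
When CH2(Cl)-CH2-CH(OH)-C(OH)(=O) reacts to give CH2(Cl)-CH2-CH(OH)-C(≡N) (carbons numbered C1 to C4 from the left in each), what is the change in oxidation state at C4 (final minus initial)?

Before: C4 has 1 bond to C, 3 bonds to O → oxidation state +3.
After: C4 has 1 bond to C, 3 bonds to N → oxidation state +3.
Δ = +3 − (+3) = 0, so no net redox change at C4.

0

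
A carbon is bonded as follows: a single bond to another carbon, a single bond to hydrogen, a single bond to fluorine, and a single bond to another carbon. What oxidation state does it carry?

0

The carbon has one bond to C (0), one bond to C (0), one bond to F (+1), one bond to H (-1).
Oxidation state = 0 + 0 + 1 − 1 = 0.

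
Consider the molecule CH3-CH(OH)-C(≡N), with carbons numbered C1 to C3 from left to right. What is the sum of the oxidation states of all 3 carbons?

0

Bonds to more-electronegative neighbours contribute +1 each, bonds to H or metals contribute −1 each, and C–C bonds contribute 0. Tallying each carbon:
C1: 1C, 3H → 0 − 3 = -3
C2: 2C, 1H, 1O → 0 − 1 + 1 = 0
C3: 1C, 3N → 0 + 3 = +3
Sum = -3 + 0 + 3 = 0.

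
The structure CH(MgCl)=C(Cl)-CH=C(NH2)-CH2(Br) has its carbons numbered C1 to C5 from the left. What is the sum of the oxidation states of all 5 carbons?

-2

Count +1 for every bond to an atom more electronegative than carbon and −1 for every bond to one less electronegative; C–C bonds are 0. Tallying each carbon:
C1: 2C, 1H, 1Mg → 0 − 1 − 1 = -2
C2: 3C, 1Cl → 0 + 1 = +1
C3: 3C, 1H → 0 − 1 = -1
C4: 3C, 1N → 0 + 1 = +1
C5: 1C, 2H, 1Br → 0 − 2 + 1 = -1
Sum = -2 + 1 − 1 + 1 − 1 = -2.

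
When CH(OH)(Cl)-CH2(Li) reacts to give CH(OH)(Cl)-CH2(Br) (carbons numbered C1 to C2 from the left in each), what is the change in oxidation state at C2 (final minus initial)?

Before: C2 has 1 bond to C, 2 bonds to H, 1 bond to Li → oxidation state -3.
After: C2 has 1 bond to C, 2 bonds to H, 1 bond to Br → oxidation state -1.
Δ = -1 − (-3) = +2, so this is an oxidation at C2.

+2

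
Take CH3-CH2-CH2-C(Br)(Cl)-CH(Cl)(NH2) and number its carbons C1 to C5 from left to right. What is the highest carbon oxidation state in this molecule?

Bonds to more-electronegative neighbours contribute +1 each, bonds to H or metals contribute −1 each, and C–C bonds contribute 0. Tallying each carbon:
C1: 1C, 3H → 0 − 3 = -3
C2: 2C, 2H → 0 − 2 = -2
C3: 2C, 2H → 0 − 2 = -2
C4: 2C, 1Cl, 1Br → 0 + 1 + 1 = +2
C5: 1C, 1H, 1N, 1Cl → 0 − 1 + 1 + 1 = +1
The highest value is +2.

+2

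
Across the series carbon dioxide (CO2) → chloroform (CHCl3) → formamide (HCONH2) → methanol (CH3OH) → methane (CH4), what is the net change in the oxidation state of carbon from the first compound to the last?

-8

Carbon oxidation states along the series — carbon dioxide: +4, chloroform: +2, formamide: +2, methanol: -2, methane: -4.
Net change = -4 − (+4) = -8.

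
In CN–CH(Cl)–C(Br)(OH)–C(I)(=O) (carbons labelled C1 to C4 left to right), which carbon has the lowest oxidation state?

C2

Tallying each carbon's bonds:
C1: 1C, 3N → 0 + 3 = +3
C2: 2C, 1H, 1Cl → 0 − 1 + 1 = 0
C3: 2C, 1O, 1Br → 0 + 1 + 1 = +2
C4: 1C, 2O, 1I → 0 + 2 + 1 = +3
The most reduced carbon is C2 at 0.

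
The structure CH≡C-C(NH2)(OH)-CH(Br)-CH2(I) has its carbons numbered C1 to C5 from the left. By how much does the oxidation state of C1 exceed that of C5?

C1: 3C, 1H → 0 − 1 = -1
C5: 1C, 2H, 1I → 0 − 2 + 1 = -1
Difference: -1 − (-1) = 0.

0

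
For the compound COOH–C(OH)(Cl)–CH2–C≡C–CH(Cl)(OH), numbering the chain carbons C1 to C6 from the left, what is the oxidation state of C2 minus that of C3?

C2: 2C, 1O, 1Cl → 0 + 1 + 1 = +2
C3: 2C, 2H → 0 − 2 = -2
Difference: +2 − (-2) = +4.

+4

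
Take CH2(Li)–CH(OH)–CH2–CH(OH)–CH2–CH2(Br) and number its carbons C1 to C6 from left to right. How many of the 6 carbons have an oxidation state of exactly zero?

Tallying each carbon's bonds:
C1: 1C, 2H, 1Li → 0 − 2 − 1 = -3
C2: 2C, 1H, 1O → 0 − 1 + 1 = 0
C3: 2C, 2H → 0 − 2 = -2
C4: 2C, 1H, 1O → 0 − 1 + 1 = 0
C5: 2C, 2H → 0 − 2 = -2
C6: 1C, 2H, 1Br → 0 − 2 + 1 = -1
2 carbons (C2, C4) meet the condition.

2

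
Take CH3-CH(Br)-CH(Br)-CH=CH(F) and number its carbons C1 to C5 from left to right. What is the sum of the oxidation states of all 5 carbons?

Tallying each carbon's bonds:
C1: 1C, 3H → 0 − 3 = -3
C2: 2C, 1H, 1Br → 0 − 1 + 1 = 0
C3: 2C, 1H, 1Br → 0 − 1 + 1 = 0
C4: 3C, 1H → 0 − 1 = -1
C5: 2C, 1H, 1F → 0 − 1 + 1 = 0
Sum = -3 + 0 + 0 − 1 + 0 = -4.

-4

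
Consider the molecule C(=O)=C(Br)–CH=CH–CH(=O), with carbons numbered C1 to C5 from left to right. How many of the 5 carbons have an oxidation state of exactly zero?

Count +1 for every bond to an atom more electronegative than carbon and −1 for every bond to one less electronegative; C–C bonds are 0. Tallying each carbon:
C1: 2C, 2O → 0 + 2 = +2
C2: 3C, 1Br → 0 + 1 = +1
C3: 3C, 1H → 0 − 1 = -1
C4: 3C, 1H → 0 − 1 = -1
C5: 1C, 1H, 2O → 0 − 1 + 2 = +1
0 carbons meet the condition.

0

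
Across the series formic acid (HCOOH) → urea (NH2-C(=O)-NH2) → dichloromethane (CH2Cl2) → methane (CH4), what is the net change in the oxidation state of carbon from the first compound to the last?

-6

Carbon oxidation states along the series — formic acid: +2, urea: +4, dichloromethane: 0, methane: -4.
Net change = -4 − (+2) = -6.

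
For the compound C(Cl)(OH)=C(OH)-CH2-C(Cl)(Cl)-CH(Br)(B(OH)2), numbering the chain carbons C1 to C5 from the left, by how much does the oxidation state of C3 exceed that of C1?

C3: 2C, 2H → 0 − 2 = -2
C1: 2C, 1O, 1Cl → 0 + 1 + 1 = +2
Difference: -2 − (+2) = -4.

-4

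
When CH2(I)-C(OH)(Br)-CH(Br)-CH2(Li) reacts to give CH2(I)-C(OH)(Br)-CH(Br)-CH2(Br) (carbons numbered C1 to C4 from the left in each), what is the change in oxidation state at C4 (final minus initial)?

+2

Before: C4 has 1 bond to C, 2 bonds to H, 1 bond to Li → oxidation state -3.
After: C4 has 1 bond to C, 2 bonds to H, 1 bond to Br → oxidation state -1.
Δ = -1 − (-3) = +2, so this is an oxidation at C4.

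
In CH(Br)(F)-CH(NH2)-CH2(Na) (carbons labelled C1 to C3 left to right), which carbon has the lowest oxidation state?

C3

Tallying each carbon's bonds:
C1: 1C, 1H, 1F, 1Br → 0 − 1 + 1 + 1 = +1
C2: 2C, 1H, 1N → 0 − 1 + 1 = 0
C3: 1C, 2H, 1Na → 0 − 2 − 1 = -3
The most reduced carbon is C3 at -3.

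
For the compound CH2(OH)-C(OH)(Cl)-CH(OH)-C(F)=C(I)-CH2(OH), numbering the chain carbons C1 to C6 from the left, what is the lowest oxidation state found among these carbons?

Each bond to a more electronegative atom (O, N, halogen) counts +1, each bond to a less electronegative atom (H, metal, B, Si) counts −1, and each C–C bond counts 0. Tallying each carbon:
C1: 1C, 2H, 1O → 0 − 2 + 1 = -1
C2: 2C, 1O, 1Cl → 0 + 1 + 1 = +2
C3: 2C, 1H, 1O → 0 − 1 + 1 = 0
C4: 3C, 1F → 0 + 1 = +1
C5: 3C, 1I → 0 + 1 = +1
C6: 1C, 2H, 1O → 0 − 2 + 1 = -1
The lowest value is -1.

-1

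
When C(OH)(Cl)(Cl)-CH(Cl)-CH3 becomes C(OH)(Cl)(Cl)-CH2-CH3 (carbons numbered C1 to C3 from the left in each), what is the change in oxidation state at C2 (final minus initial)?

Before: C2 has 2 bonds to C, 1 bond to H, 1 bond to Cl → oxidation state 0.
After: C2 has 2 bonds to C, 2 bonds to H → oxidation state -2.
Δ = -2 − (0) = -2, so this is a reduction at C2.

-2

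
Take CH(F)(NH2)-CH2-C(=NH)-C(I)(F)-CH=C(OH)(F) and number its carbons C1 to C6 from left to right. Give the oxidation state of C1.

C1 has one bond to C (0), one bond to F (+1), one bond to N (+1), one bond to H (-1).
Oxidation state = 0 + 1 + 1 − 1 = +1.

+1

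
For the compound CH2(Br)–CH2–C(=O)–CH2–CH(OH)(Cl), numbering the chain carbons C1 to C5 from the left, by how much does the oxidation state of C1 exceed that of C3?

C1: 1C, 2H, 1Br → 0 − 2 + 1 = -1
C3: 2C, 2O → 0 + 2 = +2
Difference: -1 − (+2) = -3.

-3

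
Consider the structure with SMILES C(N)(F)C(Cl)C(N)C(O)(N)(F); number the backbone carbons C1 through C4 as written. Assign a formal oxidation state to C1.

+1

C1 has one bond to C (0), one bond to N (+1), one bond to F (+1), one bond to H (-1).
Oxidation state = 0 + 1 + 1 − 1 = +1.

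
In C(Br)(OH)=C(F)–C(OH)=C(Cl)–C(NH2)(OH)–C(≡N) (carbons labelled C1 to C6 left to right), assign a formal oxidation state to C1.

+2

C1 has a double bond to C (2×0 = 0), one bond to Br (+1), one bond to O (+1).
Oxidation state = 0 + 1 + 1 = +2.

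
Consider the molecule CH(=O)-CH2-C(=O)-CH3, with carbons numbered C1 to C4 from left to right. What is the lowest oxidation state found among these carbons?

Bonds to more-electronegative neighbours contribute +1 each, bonds to H or metals contribute −1 each, and C–C bonds contribute 0. Tallying each carbon:
C1: 1C, 1H, 2O → 0 − 1 + 2 = +1
C2: 2C, 2H → 0 − 2 = -2
C3: 2C, 2O → 0 + 2 = +2
C4: 1C, 3H → 0 − 3 = -3
The lowest value is -3.

-3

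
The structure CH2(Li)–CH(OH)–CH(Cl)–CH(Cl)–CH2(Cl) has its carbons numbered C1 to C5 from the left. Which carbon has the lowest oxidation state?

C1

Tallying each carbon's bonds:
C1: 1C, 2H, 1Li → 0 − 2 − 1 = -3
C2: 2C, 1H, 1O → 0 − 1 + 1 = 0
C3: 2C, 1H, 1Cl → 0 − 1 + 1 = 0
C4: 2C, 1H, 1Cl → 0 − 1 + 1 = 0
C5: 1C, 2H, 1Cl → 0 − 2 + 1 = -1
The most reduced carbon is C1 at -3.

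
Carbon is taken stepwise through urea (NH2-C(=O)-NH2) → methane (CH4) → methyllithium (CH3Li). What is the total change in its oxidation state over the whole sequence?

-8

Carbon oxidation states along the series — urea: +4, methane: -4, methyllithium: -4.
Net change = -4 − (+4) = -8.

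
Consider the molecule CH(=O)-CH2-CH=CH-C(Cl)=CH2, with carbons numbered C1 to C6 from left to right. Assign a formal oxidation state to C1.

Bonds to more-electronegative neighbours contribute +1 each, bonds to H or metals contribute −1 each, and C–C bonds contribute 0.
C1 has one bond to C (0), one bond to H (-1), a double bond to O (2×+1 = +2).
Oxidation state = 0 − 1 + 2 = +1.

+1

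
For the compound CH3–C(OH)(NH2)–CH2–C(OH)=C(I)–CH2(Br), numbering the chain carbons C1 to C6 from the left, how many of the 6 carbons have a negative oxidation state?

Tallying each carbon's bonds:
C1: 1C, 3H → 0 − 3 = -3
C2: 2C, 1O, 1N → 0 + 1 + 1 = +2
C3: 2C, 2H → 0 − 2 = -2
C4: 3C, 1O → 0 + 1 = +1
C5: 3C, 1I → 0 + 1 = +1
C6: 1C, 2H, 1Br → 0 − 2 + 1 = -1
3 carbons (C1, C3, C6) meet the condition.

3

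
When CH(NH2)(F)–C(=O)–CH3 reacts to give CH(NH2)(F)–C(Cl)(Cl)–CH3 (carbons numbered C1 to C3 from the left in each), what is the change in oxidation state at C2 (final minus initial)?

0

Before: C2 has 2 bonds to C, 2 bonds to O → oxidation state +2.
After: C2 has 2 bonds to C, 2 bonds to Cl → oxidation state +2.
Δ = +2 − (+2) = 0, so no net redox change at C2.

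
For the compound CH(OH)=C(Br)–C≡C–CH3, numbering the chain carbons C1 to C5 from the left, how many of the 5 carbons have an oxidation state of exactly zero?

3

Tallying each carbon's bonds:
C1: 2C, 1H, 1O → 0 − 1 + 1 = 0
C2: 3C, 1Br → 0 + 1 = +1
C3: 4C → 0 = 0
C4: 4C → 0 = 0
C5: 1C, 3H → 0 − 3 = -3
3 carbons (C1, C3, C4) meet the condition.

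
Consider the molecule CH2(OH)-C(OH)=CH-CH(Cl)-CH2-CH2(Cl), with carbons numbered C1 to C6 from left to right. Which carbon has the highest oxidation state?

Tallying each carbon's bonds:
C1: 1C, 2H, 1O → 0 − 2 + 1 = -1
C2: 3C, 1O → 0 + 1 = +1
C3: 3C, 1H → 0 − 1 = -1
C4: 2C, 1H, 1Cl → 0 − 1 + 1 = 0
C5: 2C, 2H → 0 − 2 = -2
C6: 1C, 2H, 1Cl → 0 − 2 + 1 = -1
The most oxidised carbon is C2 at +1.

C2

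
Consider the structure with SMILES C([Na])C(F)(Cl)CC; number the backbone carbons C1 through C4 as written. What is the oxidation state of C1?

-3

Bonds to more-electronegative neighbours contribute +1 each, bonds to H or metals contribute −1 each, and C–C bonds contribute 0.
C1 has one bond to C (0), one bond to H (-1), one bond to H (-1), one bond to Na (-1).
Oxidation state = 0 − 1 − 1 − 1 = -3.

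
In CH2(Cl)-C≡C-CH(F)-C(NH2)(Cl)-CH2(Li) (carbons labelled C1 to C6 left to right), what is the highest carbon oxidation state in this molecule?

+2

Tallying each carbon's bonds:
C1: 1C, 2H, 1Cl → 0 − 2 + 1 = -1
C2: 4C → 0 = 0
C3: 4C → 0 = 0
C4: 2C, 1H, 1F → 0 − 1 + 1 = 0
C5: 2C, 1N, 1Cl → 0 + 1 + 1 = +2
C6: 1C, 2H, 1Li → 0 − 2 − 1 = -3
The highest value is +2.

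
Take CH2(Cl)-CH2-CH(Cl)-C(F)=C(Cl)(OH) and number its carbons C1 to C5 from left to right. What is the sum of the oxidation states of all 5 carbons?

0

Tallying each carbon's bonds:
C1: 1C, 2H, 1Cl → 0 − 2 + 1 = -1
C2: 2C, 2H → 0 − 2 = -2
C3: 2C, 1H, 1Cl → 0 − 1 + 1 = 0
C4: 3C, 1F → 0 + 1 = +1
C5: 2C, 1O, 1Cl → 0 + 1 + 1 = +2
Sum = -1 − 2 + 0 + 1 + 2 = 0.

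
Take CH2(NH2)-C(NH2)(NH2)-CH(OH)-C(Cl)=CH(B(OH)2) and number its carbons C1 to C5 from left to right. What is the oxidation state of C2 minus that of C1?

+3

C2: 2C, 2N → 0 + 2 = +2
C1: 1C, 2H, 1N → 0 − 2 + 1 = -1
Difference: +2 − (-1) = +3.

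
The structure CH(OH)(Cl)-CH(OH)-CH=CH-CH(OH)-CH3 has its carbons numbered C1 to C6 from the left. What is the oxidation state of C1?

+1

C1 has one bond to C (0), one bond to H (-1), one bond to O (+1), one bond to Cl (+1).
Oxidation state = 0 − 1 + 1 + 1 = +1.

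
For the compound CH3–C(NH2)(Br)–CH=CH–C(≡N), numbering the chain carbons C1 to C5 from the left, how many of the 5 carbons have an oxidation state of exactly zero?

0

Tallying each carbon's bonds:
C1: 1C, 3H → 0 − 3 = -3
C2: 2C, 1N, 1Br → 0 + 1 + 1 = +2
C3: 3C, 1H → 0 − 1 = -1
C4: 3C, 1H → 0 − 1 = -1
C5: 1C, 3N → 0 + 3 = +3
0 carbons meet the condition.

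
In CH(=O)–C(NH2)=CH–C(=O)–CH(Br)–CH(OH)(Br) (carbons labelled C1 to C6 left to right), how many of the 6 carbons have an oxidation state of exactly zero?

1

Tallying each carbon's bonds:
C1: 1C, 1H, 2O → 0 − 1 + 2 = +1
C2: 3C, 1N → 0 + 1 = +1
C3: 3C, 1H → 0 − 1 = -1
C4: 2C, 2O → 0 + 2 = +2
C5: 2C, 1H, 1Br → 0 − 1 + 1 = 0
C6: 1C, 1H, 1O, 1Br → 0 − 1 + 1 + 1 = +1
1 carbon (C5) meets the condition.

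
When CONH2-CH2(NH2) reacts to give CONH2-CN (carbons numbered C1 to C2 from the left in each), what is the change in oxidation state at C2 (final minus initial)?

+4

Before: C2 has 1 bond to C, 2 bonds to H, 1 bond to N → oxidation state -1.
After: C2 has 1 bond to C, 3 bonds to N → oxidation state +3.
Δ = +3 − (-1) = +4, so this is an oxidation at C2.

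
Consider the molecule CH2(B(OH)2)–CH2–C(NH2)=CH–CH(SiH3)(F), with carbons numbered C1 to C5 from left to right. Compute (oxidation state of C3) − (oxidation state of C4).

+2

C3: 3C, 1N → 0 + 1 = +1
C4: 3C, 1H → 0 − 1 = -1
Difference: +1 − (-1) = +2.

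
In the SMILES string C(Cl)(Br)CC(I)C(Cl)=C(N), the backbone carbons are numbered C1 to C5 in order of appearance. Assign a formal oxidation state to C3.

0

C3 has one bond to C (0), one bond to C (0), one bond to H (-1), one bond to I (+1).
Oxidation state = 0 + 0 − 1 + 1 = 0.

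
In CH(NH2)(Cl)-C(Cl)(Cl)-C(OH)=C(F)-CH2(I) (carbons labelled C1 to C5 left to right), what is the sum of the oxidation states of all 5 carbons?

Assign +1 per bond to O/N/halogen, −1 per bond to H or an electropositive element, and 0 per bond to carbon. Tallying each carbon:
C1: 1C, 1H, 1N, 1Cl → 0 − 1 + 1 + 1 = +1
C2: 2C, 2Cl → 0 + 2 = +2
C3: 3C, 1O → 0 + 1 = +1
C4: 3C, 1F → 0 + 1 = +1
C5: 1C, 2H, 1I → 0 − 2 + 1 = -1
Sum = +1 + 2 + 1 + 1 − 1 = +4.

+4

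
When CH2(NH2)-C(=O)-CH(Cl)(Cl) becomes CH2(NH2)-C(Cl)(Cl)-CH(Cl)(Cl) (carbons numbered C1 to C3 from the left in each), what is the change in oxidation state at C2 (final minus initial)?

0

Before: C2 has 2 bonds to C, 2 bonds to O → oxidation state +2.
After: C2 has 2 bonds to C, 2 bonds to Cl → oxidation state +2.
Δ = +2 − (+2) = 0, so no net redox change at C2.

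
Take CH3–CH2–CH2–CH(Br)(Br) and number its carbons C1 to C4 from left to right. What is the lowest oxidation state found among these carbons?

-3

Tallying each carbon's bonds:
C1: 1C, 3H → 0 − 3 = -3
C2: 2C, 2H → 0 − 2 = -2
C3: 2C, 2H → 0 − 2 = -2
C4: 1C, 1H, 2Br → 0 − 1 + 2 = +1
The lowest value is -3.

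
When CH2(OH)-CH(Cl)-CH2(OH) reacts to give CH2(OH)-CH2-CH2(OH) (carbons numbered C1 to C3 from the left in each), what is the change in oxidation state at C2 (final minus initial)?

-2

Before: C2 has 2 bonds to C, 1 bond to H, 1 bond to Cl → oxidation state 0.
After: C2 has 2 bonds to C, 2 bonds to H → oxidation state -2.
Δ = -2 − (0) = -2, so this is a reduction at C2.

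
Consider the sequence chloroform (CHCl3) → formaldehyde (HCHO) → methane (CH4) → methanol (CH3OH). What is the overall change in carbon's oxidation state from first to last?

Carbon oxidation states along the series — chloroform: +2, formaldehyde: 0, methane: -4, methanol: -2.
Net change = -2 − (+2) = -4.

-4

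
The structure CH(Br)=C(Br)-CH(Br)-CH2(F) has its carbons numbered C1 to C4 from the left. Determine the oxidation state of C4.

Count +1 for every bond to an atom more electronegative than carbon and −1 for every bond to one less electronegative; C–C bonds are 0.
C4 has one bond to C (0), one bond to F (+1), one bond to H (-1), one bond to H (-1).
Oxidation state = 0 + 1 − 1 − 1 = -1.

-1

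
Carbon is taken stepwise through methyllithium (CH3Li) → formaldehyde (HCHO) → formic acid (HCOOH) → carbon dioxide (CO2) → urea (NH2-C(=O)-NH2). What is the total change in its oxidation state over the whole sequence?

+8

Carbon oxidation states along the series — methyllithium: -4, formaldehyde: 0, formic acid: +2, carbon dioxide: +4, urea: +4.
Net change = +4 − (-4) = +8.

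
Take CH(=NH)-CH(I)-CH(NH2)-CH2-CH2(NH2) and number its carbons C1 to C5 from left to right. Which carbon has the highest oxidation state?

C1

Tallying each carbon's bonds:
C1: 1C, 1H, 2N → 0 − 1 + 2 = +1
C2: 2C, 1H, 1I → 0 − 1 + 1 = 0
C3: 2C, 1H, 1N → 0 − 1 + 1 = 0
C4: 2C, 2H → 0 − 2 = -2
C5: 1C, 2H, 1N → 0 − 2 + 1 = -1
The most oxidised carbon is C1 at +1.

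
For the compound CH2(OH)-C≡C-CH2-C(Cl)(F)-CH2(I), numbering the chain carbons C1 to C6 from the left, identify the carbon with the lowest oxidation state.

Tallying each carbon's bonds:
C1: 1C, 2H, 1O → 0 − 2 + 1 = -1
C2: 4C → 0 = 0
C3: 4C → 0 = 0
C4: 2C, 2H → 0 − 2 = -2
C5: 2C, 1F, 1Cl → 0 + 1 + 1 = +2
C6: 1C, 2H, 1I → 0 − 2 + 1 = -1
The most reduced carbon is C4 at -2.

C4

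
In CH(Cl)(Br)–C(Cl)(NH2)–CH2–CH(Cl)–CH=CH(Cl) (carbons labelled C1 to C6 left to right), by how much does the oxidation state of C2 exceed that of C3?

+4

C2: 2C, 1N, 1Cl → 0 + 1 + 1 = +2
C3: 2C, 2H → 0 − 2 = -2
Difference: +2 − (-2) = +4.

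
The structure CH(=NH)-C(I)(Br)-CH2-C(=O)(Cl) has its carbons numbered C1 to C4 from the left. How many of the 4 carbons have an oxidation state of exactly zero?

0

Tallying each carbon's bonds:
C1: 1C, 1H, 2N → 0 − 1 + 2 = +1
C2: 2C, 1Br, 1I → 0 + 1 + 1 = +2
C3: 2C, 2H → 0 − 2 = -2
C4: 1C, 2O, 1Cl → 0 + 2 + 1 = +3
0 carbons meet the condition.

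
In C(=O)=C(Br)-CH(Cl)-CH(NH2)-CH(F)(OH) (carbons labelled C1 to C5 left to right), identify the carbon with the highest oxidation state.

C1

Count +1 for every bond to an atom more electronegative than carbon and −1 for every bond to one less electronegative; C–C bonds are 0. Tallying each carbon:
C1: 2C, 2O → 0 + 2 = +2
C2: 3C, 1Br → 0 + 1 = +1
C3: 2C, 1H, 1Cl → 0 − 1 + 1 = 0
C4: 2C, 1H, 1N → 0 − 1 + 1 = 0
C5: 1C, 1H, 1O, 1F → 0 − 1 + 1 + 1 = +1
The most oxidised carbon is C1 at +2.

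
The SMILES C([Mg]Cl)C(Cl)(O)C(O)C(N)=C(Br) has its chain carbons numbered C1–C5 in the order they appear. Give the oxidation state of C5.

0

C5 has a double bond to C (2×0 = 0), one bond to H (-1), one bond to Br (+1).
Oxidation state = 0 − 1 + 1 = 0.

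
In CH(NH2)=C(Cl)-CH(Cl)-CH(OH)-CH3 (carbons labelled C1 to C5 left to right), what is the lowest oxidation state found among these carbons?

Each bond to a more electronegative atom (O, N, halogen) counts +1, each bond to a less electronegative atom (H, metal, B, Si) counts −1, and each C–C bond counts 0. Tallying each carbon:
C1: 2C, 1H, 1N → 0 − 1 + 1 = 0
C2: 3C, 1Cl → 0 + 1 = +1
C3: 2C, 1H, 1Cl → 0 − 1 + 1 = 0
C4: 2C, 1H, 1O → 0 − 1 + 1 = 0
C5: 1C, 3H → 0 − 3 = -3
The lowest value is -3.

-3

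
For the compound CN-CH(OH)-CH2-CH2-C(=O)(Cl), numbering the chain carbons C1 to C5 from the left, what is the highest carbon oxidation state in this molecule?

Tallying each carbon's bonds:
C1: 1C, 3N → 0 + 3 = +3
C2: 2C, 1H, 1O → 0 − 1 + 1 = 0
C3: 2C, 2H → 0 − 2 = -2
C4: 2C, 2H → 0 − 2 = -2
C5: 1C, 2O, 1Cl → 0 + 2 + 1 = +3
The highest value is +3.

+3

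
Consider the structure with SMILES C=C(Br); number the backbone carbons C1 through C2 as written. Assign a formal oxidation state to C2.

C2 has a double bond to C (2×0 = 0), one bond to H (-1), one bond to Br (+1).
Oxidation state = 0 − 1 + 1 = 0.

0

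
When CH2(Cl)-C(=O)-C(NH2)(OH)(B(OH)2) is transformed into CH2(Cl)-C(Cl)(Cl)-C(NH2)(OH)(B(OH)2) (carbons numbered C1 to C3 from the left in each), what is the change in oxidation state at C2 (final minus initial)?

0

Before: C2 has 2 bonds to C, 2 bonds to O → oxidation state +2.
After: C2 has 2 bonds to C, 2 bonds to Cl → oxidation state +2.
Δ = +2 − (+2) = 0, so no net redox change at C2.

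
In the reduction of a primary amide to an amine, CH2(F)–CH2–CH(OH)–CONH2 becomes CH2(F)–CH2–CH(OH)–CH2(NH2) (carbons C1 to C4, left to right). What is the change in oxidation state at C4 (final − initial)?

Before: C4 has 1 bond to C, 2 bonds to O, 1 bond to N → oxidation state +3.
After: C4 has 1 bond to C, 2 bonds to H, 1 bond to N → oxidation state -1.
Δ = -1 − (+3) = -4, so this is a reduction at C4.

-4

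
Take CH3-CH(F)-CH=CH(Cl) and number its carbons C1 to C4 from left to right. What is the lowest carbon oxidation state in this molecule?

Bonds to more-electronegative neighbours contribute +1 each, bonds to H or metals contribute −1 each, and C–C bonds contribute 0. Tallying each carbon:
C1: 1C, 3H → 0 − 3 = -3
C2: 2C, 1H, 1F → 0 − 1 + 1 = 0
C3: 3C, 1H → 0 − 1 = -1
C4: 2C, 1H, 1Cl → 0 − 1 + 1 = 0
The lowest value is -3.

-3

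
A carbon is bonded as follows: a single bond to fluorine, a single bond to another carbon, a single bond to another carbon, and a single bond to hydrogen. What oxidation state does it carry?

The carbon has one bond to C (0), one bond to C (0), one bond to H (-1), one bond to F (+1).
Oxidation state = 0 + 0 − 1 + 1 = 0.

0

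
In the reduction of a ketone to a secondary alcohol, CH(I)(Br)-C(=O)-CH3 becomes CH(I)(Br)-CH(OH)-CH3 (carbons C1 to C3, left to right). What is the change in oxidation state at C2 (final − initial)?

-2

Before: C2 has 2 bonds to C, 2 bonds to O → oxidation state +2.
After: C2 has 2 bonds to C, 1 bond to H, 1 bond to O → oxidation state 0.
Δ = 0 − (+2) = -2, so this is a reduction at C2.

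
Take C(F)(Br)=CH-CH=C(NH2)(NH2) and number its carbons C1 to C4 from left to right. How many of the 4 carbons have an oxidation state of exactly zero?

Tallying each carbon's bonds:
C1: 2C, 1F, 1Br → 0 + 1 + 1 = +2
C2: 3C, 1H → 0 − 1 = -1
C3: 3C, 1H → 0 − 1 = -1
C4: 2C, 2N → 0 + 2 = +2
0 carbons meet the condition.

0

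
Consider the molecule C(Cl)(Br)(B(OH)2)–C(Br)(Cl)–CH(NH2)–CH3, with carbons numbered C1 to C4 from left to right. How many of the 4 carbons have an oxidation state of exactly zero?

1

Bonds to more-electronegative neighbours contribute +1 each, bonds to H or metals contribute −1 each, and C–C bonds contribute 0. Tallying each carbon:
C1: 1C, 1Cl, 1Br, 1B → 0 + 1 + 1 − 1 = +1
C2: 2C, 1Cl, 1Br → 0 + 1 + 1 = +2
C3: 2C, 1H, 1N → 0 − 1 + 1 = 0
C4: 1C, 3H → 0 − 3 = -3
1 carbon (C3) meets the condition.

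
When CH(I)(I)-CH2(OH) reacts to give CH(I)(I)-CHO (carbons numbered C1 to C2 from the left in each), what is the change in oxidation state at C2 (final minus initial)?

+2

Before: C2 has 1 bond to C, 2 bonds to H, 1 bond to O → oxidation state -1.
After: C2 has 1 bond to C, 1 bond to H, 2 bonds to O → oxidation state +1.
Δ = +1 − (-1) = +2, so this is an oxidation at C2.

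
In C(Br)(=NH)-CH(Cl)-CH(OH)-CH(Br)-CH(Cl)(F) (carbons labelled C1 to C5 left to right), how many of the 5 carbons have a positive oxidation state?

2

Tallying each carbon's bonds:
C1: 1C, 2N, 1Br → 0 + 2 + 1 = +3
C2: 2C, 1H, 1Cl → 0 − 1 + 1 = 0
C3: 2C, 1H, 1O → 0 − 1 + 1 = 0
C4: 2C, 1H, 1Br → 0 − 1 + 1 = 0
C5: 1C, 1H, 1F, 1Cl → 0 − 1 + 1 + 1 = +1
2 carbons (C1, C5) meet the condition.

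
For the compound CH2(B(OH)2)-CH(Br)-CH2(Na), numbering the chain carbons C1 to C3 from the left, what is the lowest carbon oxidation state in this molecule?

Tallying each carbon's bonds:
C1: 1C, 2H, 1B → 0 − 2 − 1 = -3
C2: 2C, 1H, 1Br → 0 − 1 + 1 = 0
C3: 1C, 2H, 1Na → 0 − 2 − 1 = -3
The lowest value is -3.

-3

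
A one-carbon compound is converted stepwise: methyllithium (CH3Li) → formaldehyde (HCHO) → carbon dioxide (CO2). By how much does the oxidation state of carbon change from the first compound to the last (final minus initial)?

+8

Carbon oxidation states along the series — methyllithium: -4, formaldehyde: 0, carbon dioxide: +4.
Net change = +4 − (-4) = +8.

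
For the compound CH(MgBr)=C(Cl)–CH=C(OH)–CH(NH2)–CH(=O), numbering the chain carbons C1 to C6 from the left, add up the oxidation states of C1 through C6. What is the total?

0

Tallying each carbon's bonds:
C1: 2C, 1H, 1Mg → 0 − 1 − 1 = -2
C2: 3C, 1Cl → 0 + 1 = +1
C3: 3C, 1H → 0 − 1 = -1
C4: 3C, 1O → 0 + 1 = +1
C5: 2C, 1H, 1N → 0 − 1 + 1 = 0
C6: 1C, 1H, 2O → 0 − 1 + 2 = +1
Sum = -2 + 1 − 1 + 1 + 0 + 1 = 0.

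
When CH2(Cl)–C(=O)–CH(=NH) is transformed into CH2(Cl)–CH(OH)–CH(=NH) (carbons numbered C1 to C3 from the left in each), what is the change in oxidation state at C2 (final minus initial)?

-2

Before: C2 has 2 bonds to C, 2 bonds to O → oxidation state +2.
After: C2 has 2 bonds to C, 1 bond to H, 1 bond to O → oxidation state 0.
Δ = 0 − (+2) = -2, so this is a reduction at C2.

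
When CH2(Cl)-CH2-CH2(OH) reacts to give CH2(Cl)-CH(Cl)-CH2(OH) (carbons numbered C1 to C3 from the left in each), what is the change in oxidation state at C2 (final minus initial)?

+2

Before: C2 has 2 bonds to C, 2 bonds to H → oxidation state -2.
After: C2 has 2 bonds to C, 1 bond to H, 1 bond to Cl → oxidation state 0.
Δ = 0 − (-2) = +2, so this is an oxidation at C2.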